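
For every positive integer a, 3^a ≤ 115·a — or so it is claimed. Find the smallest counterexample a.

A counterexample is any positive integer a such that 3^a > 115·a; we check each in order.
For a = 1, 2, 3, 4, 5 the conclusion holds.
a = 6: 3^a = 729 and 115·a = 690, so 729 > 690.

a = 6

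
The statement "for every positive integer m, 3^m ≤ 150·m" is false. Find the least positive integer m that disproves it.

m = 7

We need the least positive integer m for which 3^m > 150·m.
For m = 1, 2, 3, 4, 5, 6 the conclusion holds.
m = 7: 3^m = 2187 and 150·m = 1050, so 2187 > 1050.
So m = 7 is the smallest counterexample.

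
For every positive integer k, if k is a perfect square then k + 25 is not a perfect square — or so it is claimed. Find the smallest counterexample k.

k = 144

For k = 1, 4, 9, 16, …, 81, 100, 121 the conclusion holds.
k = 144: 144 = 12² and 144 + 25 = 169 = 13².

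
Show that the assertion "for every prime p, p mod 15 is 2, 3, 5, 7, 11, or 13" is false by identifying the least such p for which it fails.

p = 19

Check each prime p in order until the claim fails.
The first 7 eligible values, up to p = 17, all satisfy the conclusion.
p = 19: 19 mod 15 = 4 — not in {2, 3, 5, 7, 11, 13}.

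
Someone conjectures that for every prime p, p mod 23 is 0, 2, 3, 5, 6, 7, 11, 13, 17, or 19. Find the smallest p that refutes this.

p = 31

For p = 2, 3, 5, 7, 11, 13, 17, 19, 23, 29 the conclusion holds.
p = 31: 31 mod 23 = 8 — not in {0, 2, 3, 5, 6, 7, 11, 13, 17, 19}.
Thus p = 31 disproves the claim, and no smaller p works.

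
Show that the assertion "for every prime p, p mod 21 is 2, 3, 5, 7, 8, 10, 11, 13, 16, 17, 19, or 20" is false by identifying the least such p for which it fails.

We need the least prime p for which the claim fails.
For p = 2, 3, 5, 7, …, 31, 37, 41 the conclusion holds.
p = 43: 43 mod 21 = 1 — not in {2, 3, 5, 7, 8, 10, 11, 13, 16, 17, 19, 20}.
Hence p = 43 is a counterexample.

p = 43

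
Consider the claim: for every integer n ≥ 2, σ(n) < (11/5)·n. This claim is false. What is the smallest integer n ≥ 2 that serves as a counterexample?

n = 12

Check each integer n ≥ 2 in order until the claim fails.
The first 10 eligible values, up to n = 11, all satisfy the conclusion.
n = 12: σ(12) = 28; 28 ≥ 132/5.
Hence n = 12 is a counterexample.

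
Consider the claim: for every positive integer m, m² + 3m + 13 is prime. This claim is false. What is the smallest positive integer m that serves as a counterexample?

Check each positive integer m in order until m² + 3m + 13 is not prime.
The first 8 eligible values, up to m = 8, all satisfy the conclusion.
m = 9: m² + 3m + 13 = 121 = 11 × 11, composite.
So m = 9 is the smallest counterexample.

m = 9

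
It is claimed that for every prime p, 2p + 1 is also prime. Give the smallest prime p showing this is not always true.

Check each prime p in order until 2p + 1 is not prime.
p = 2: 2p + 1 = 5, prime.
p = 3: 2p + 1 = 7, prime.
p = 5: 2p + 1 = 11, prime.
p = 7: 2p + 1 = 15 = 3 × 5, not prime.
So p = 7 is the smallest counterexample.

p = 7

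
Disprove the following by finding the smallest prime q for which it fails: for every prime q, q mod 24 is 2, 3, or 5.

A counterexample is any prime q such that the claim fails; we check each in order.
For q = 2, 3, 5 the conclusion holds.
q = 7: 7 mod 24 = 7 — not in {2, 3, 5}.

q = 7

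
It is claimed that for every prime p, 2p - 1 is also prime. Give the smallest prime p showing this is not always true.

p = 5

Check each prime p in order until 2p - 1 is not prime.
For p = 2, 3 the conclusion holds.
p = 5: 2p - 1 = 9 = 3 × 3, not prime.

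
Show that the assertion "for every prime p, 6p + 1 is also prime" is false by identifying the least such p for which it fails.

p = 19

Check each prime p in order until 6p + 1 is not prime.
For p = 2, 3, 5, 7, 11, 13, 17 the conclusion holds.
p = 19: 6p + 1 = 115 = 5 × 23, not prime.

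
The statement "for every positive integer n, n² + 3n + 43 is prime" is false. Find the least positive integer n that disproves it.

n = 39

For n = 1, 2, 3, 4, …, 36, 37, 38 the conclusion holds.
n = 39: n² + 3n + 43 = 1681 = 41 × 41, composite.
Hence n = 39 is a counterexample.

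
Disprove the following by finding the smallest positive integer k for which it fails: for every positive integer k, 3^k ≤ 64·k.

The first 5 eligible values, up to k = 5, all satisfy the conclusion.
k = 6: 3^k = 729 and 64·k = 384, so 729 > 384.

k = 6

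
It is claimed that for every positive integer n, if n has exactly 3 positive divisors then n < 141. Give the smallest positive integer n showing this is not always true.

We need the least positive integer n for which n has exactly 3 positive divisors but the claim fails.
For n = 4, 9, 25, 49, 121 the conclusion holds.
n = 169: τ(169) = 3; 169 ≥ 141.
So n = 169 is the smallest counterexample.

n = 169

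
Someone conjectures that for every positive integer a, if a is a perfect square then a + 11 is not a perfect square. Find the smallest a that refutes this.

a = 25

A counterexample is any positive integer a such that a is a perfect square but a + 11 is a perfect square; we check each in order.
For a = 1, 4, 9, 16 the conclusion holds.
a = 25: 25 = 5² and 25 + 11 = 36 = 6².
Thus a = 25 disproves the claim, and no smaller a works.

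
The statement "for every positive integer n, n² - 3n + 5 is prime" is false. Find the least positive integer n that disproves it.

We need the least positive integer n for which n² - 3n + 5 is not prime.
For n = 1, 2, 3 the conclusion holds.
n = 4: n² - 3n + 5 = 9 = 3 × 3, composite.

n = 4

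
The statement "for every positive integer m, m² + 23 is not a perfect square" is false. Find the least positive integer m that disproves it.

m = 11

We need the least positive integer m for which m² + 23 is a perfect square.
The first 10 eligible values, up to m = 10, all satisfy the conclusion.
m = 11: 11² + 23 = 144 = 12², a perfect square.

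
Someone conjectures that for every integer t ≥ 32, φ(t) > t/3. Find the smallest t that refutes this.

t = 36

Check each integer t ≥ 32 in order until the claim fails.
t = 32: φ(32) = 16 and 32/3 = 32/3, so φ(32) > 32/3.
t = 33: φ(33) = 20 and 33/3 = 11, so φ(33) > 33/3.
t = 34: φ(34) = 16 and 34/3 = 34/3, so φ(34) > 34/3.
t = 35: φ(35) = 24 and 35/3 = 35/3, so φ(35) > 35/3.
t = 36: φ(36) = 12 and 36/3 = 12, so φ(36) ≤ 36/3.
Hence t = 36 is a counterexample.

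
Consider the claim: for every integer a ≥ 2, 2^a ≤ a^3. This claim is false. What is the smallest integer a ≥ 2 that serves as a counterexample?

For a = 2, 3, 4, 5, 6, 7, 8, 9 the conclusion holds.
a = 10: 2^a = 1024 and a^3 = 1000, so 1024 > 1000.

a = 10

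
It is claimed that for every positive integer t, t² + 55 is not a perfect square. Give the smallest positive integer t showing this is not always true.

A counterexample is any positive integer t such that t² + 55 is a perfect square; we check each in order.
For t = 1, 2 the conclusion holds.
t = 3: 3² + 55 = 64 = 8², a perfect square.
Thus t = 3 disproves the claim, and no smaller t works.

t = 3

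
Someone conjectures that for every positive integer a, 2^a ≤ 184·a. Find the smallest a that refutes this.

a = 11

A counterexample is any positive integer a such that 2^a > 184·a; we check each in order.
The first 10 eligible values, up to a = 10, all satisfy the conclusion.
a = 11: 2^a = 2048 and 184·a = 2024, so 2048 > 2024.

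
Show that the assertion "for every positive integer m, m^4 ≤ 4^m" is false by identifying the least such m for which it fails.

m = 3

We need the least positive integer m for which m^4 > 4^m.
m = 1: m^4 = 1 and 4^m = 4, so 1 ≤ 4.
m = 2: m^4 = 16 and 4^m = 16, so 16 ≤ 16.
m = 3: m^4 = 81 and 4^m = 64, so 81 > 64.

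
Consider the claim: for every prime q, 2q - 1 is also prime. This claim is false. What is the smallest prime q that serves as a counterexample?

A counterexample is any prime q such that 2q - 1 is not prime; we check each in order.
q = 2: 2q - 1 = 3, prime.
q = 3: 2q - 1 = 5, prime.
q = 5: 2q - 1 = 9 = 3 × 3, not prime.

q = 5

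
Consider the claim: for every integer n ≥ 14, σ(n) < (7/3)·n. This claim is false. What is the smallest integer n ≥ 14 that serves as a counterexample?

A counterexample is any integer n ≥ 14 such that the claim fails; we check each in order.
For n = 14, 15, 16, 17, 18, 19, 20, 21, 22, 23 the conclusion holds.
n = 24: σ(24) = 60; 60 ≥ 56.
So n = 24 is the smallest counterexample.

n = 24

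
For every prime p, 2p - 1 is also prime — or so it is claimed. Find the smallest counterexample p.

p = 5

Check each prime p in order until 2p - 1 is not prime.
For p = 2, 3 the conclusion holds.
p = 5: 2p - 1 = 9 = 3 × 3, not prime.
Hence p = 5 is a counterexample.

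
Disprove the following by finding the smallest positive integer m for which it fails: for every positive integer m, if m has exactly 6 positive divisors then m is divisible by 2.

m = 45

The first 6 eligible values, up to m = 44, all satisfy the conclusion.
m = 45: τ(45) = 6; 45 mod 2 = 1.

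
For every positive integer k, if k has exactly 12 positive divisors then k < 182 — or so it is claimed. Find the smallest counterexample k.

A counterexample is any positive integer k such that k has exactly 12 positive divisors but the claim fails; we check each in order.
For k = 60, 72, 84, 90, …, 150, 156, 160 the conclusion holds.
k = 198: τ(198) = 12; 198 ≥ 182.
Thus k = 198 disproves the claim, and no smaller k works.

k = 198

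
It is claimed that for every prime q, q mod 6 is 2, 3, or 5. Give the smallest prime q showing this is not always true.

q = 7

Check each prime q in order until the claim fails.
q = 2: 2 mod 6 = 2.
q = 3: 3 mod 6 = 3.
q = 5: 5 mod 6 = 5.
q = 7: 7 mod 6 = 1 — not in {2, 3, 5}.
Thus q = 7 disproves the claim, and no smaller q works.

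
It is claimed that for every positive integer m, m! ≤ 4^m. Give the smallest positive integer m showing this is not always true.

m = 9

For m = 1, 2, 3, 4, 5, 6, 7, 8 the conclusion holds.
m = 9: m! = 362880 and 4^m = 262144, so 362880 > 262144.
Hence m = 9 is a counterexample.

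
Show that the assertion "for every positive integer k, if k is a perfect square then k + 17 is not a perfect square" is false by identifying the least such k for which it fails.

k = 64

For k = 1, 4, 9, 16, 25, 36, 49 the conclusion holds.
k = 64: 64 = 8² and 64 + 17 = 81 = 9².
So k = 64 is the smallest counterexample.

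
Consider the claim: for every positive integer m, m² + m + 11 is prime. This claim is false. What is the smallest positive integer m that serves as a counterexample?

For m = 1, 2, 3, 4, 5, 6, 7, 8, 9 the conclusion holds.
m = 10: m² + m + 11 = 121 = 11 × 11, composite.

m = 10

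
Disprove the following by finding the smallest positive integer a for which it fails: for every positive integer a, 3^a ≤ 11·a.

a = 4

A counterexample is any positive integer a such that 3^a > 11·a; we check each in order.
For a = 1, 2, 3 the conclusion holds.
a = 4: 3^a = 81 and 11·a = 44, so 81 > 44.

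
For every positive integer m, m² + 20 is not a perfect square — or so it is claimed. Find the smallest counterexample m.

m = 4

We need the least positive integer m for which m² + 20 is a perfect square.
m = 1: 1² + 20 = 21, not a perfect square.
m = 2: 2² + 20 = 24, not a perfect square.
m = 3: 3² + 20 = 29, not a perfect square.
m = 4: 4² + 20 = 36 = 6², a perfect square.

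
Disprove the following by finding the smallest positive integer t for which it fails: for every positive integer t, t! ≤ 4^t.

t = 9

t = 1: t! = 1 and 4^t = 4, so 1 ≤ 4.
t = 2: t! = 2 and 4^t = 16, so 2 ≤ 16.
t = 3: t! = 6 and 4^t = 64, so 6 ≤ 64.
t = 4: t! = 24 and 4^t = 256, so 24 ≤ 256.
t = 5: t! = 120 and 4^t = 1024, so 120 ≤ 1024.
t = 6: t! = 720 and 4^t = 4096, so 720 ≤ 4096.
t = 7: t! = 5040 and 4^t = 16384, so 5040 ≤ 16384.
t = 8: t! = 40320 and 4^t = 65536, so 40320 ≤ 65536.
t = 9: t! = 362880 and 4^t = 262144, so 362880 > 262144.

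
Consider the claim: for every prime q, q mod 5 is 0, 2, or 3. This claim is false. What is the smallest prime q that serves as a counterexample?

We need the least prime q for which the claim fails.
q = 2: 2 mod 5 = 2.
q = 3: 3 mod 5 = 3.
q = 5: 5 mod 5 = 0.
q = 7: 7 mod 5 = 2.
q = 11: 11 mod 5 = 1 — not in {0, 2, 3}.

q = 11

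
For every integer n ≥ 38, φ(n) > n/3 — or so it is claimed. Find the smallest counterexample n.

n = 42

A counterexample is any integer n ≥ 38 such that the claim fails; we check each in order.
The first 4 eligible values, up to n = 41, all satisfy the conclusion.
n = 42: φ(42) = 12 and 42/3 = 14, so φ(42) ≤ 42/3.
Hence n = 42 is a counterexample.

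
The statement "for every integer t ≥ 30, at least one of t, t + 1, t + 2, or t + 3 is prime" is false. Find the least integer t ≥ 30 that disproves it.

t = 32

For t = 30, 31 the conclusion holds.
t = 32: 32 = 2 × 16; 33 = 3 × 11; 34 = 2 × 17; 35 = 5 × 7 — all composite.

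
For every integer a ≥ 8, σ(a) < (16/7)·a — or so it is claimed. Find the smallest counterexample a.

The first 4 eligible values, up to a = 11, all satisfy the conclusion.
a = 12: σ(12) = 28; 28 ≥ 192/7.
So a = 12 is the smallest counterexample.

a = 12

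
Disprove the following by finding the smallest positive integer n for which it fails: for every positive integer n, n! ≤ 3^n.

Check each positive integer n in order until n! > 3^n.
The first 6 eligible values, up to n = 6, all satisfy the conclusion.
n = 7: n! = 5040 and 3^n = 2187, so 5040 > 2187.
So n = 7 is the smallest counterexample.

n = 7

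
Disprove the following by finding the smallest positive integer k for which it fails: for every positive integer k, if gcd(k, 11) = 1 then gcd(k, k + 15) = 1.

k = 3

Check each positive integer k in order until gcd(k, 11) = 1 but gcd(k, k + 15) > 1.
k = 1: gcd(1, 16) = 1.
k = 2: gcd(2, 17) = 1.
k = 3: gcd(3, 18) = 3.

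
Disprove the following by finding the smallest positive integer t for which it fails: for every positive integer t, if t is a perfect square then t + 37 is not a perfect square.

We need the least positive integer t for which t is a perfect square but t + 37 is a perfect square.
For t = 1, 4, 9, 16, …, 225, 256, 289 the conclusion holds.
t = 324: 324 = 18² and 324 + 37 = 361 = 19².

t = 324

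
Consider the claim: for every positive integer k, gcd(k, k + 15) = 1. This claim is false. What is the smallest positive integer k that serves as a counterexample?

A counterexample is any positive integer k such that gcd(k, k + 15) > 1; we check each in order.
k = 1: gcd(1, 16) = 1.
k = 2: gcd(2, 17) = 1.
k = 3: gcd(3, 18) = 3.
Thus k = 3 disproves the claim, and no smaller k works.

k = 3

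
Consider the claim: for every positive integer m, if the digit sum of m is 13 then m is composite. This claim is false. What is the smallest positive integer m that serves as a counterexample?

m = 67

m = 49: digit sum 13; 49 is composite.
m = 58: digit sum 13; 58 is composite.
m = 67: digit sum 13; 67 is prime, not composite.
Thus m = 67 disproves the claim, and no smaller m works.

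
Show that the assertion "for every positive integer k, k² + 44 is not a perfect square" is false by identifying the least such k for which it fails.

k = 10

For k = 1, 2, 3, 4, 5, 6, 7, 8, 9 the conclusion holds.
k = 10: 10² + 44 = 144 = 12², a perfect square.
Hence k = 10 is a counterexample.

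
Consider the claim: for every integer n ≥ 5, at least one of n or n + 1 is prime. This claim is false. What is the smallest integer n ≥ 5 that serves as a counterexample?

n = 8

For n = 5, 6, 7 the conclusion holds.
n = 8: 8 = 2 × 4; 9 = 3 × 3 — both composite.
Thus n = 8 disproves the claim, and no smaller n works.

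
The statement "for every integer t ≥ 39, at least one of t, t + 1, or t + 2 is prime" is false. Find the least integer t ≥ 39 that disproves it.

A counterexample is any integer t ≥ 39 such that t, t + 1, t + 2 are all composite; we check each in order.
The first 5 eligible values, up to t = 43, all satisfy the conclusion.
t = 44: 44 = 2 × 22; 45 = 3 × 15; 46 = 2 × 23 — all composite.

t = 44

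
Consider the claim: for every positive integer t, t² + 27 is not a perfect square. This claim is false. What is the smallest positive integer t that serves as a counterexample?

For t = 1, 2 the conclusion holds.
t = 3: 3² + 27 = 36 = 6², a perfect square.

t = 3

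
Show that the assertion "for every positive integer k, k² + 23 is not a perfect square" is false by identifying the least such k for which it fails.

k = 11

For k = 1, 2, 3, 4, 5, 6, 7, 8, 9, 10 the conclusion holds.
k = 11: 11² + 23 = 144 = 12², a perfect square.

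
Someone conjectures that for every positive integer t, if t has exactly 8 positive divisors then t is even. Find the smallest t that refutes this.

A counterexample is any positive integer t such that t has exactly 8 positive divisors but t is odd; we check each in order.
The first 12 eligible values, up to t = 104, all satisfy the conclusion.
t = 105: divisors of 105: 1, 3, 5, 7, 15, 21, 35, 105; 105 is odd.
Thus t = 105 disproves the claim, and no smaller t works.

t = 105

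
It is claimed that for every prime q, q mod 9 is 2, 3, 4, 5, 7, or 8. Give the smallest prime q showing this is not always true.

q = 19

A counterexample is any prime q such that the claim fails; we check each in order.
q = 2: 2 mod 9 = 2.
q = 3: 3 mod 9 = 3.
q = 5: 5 mod 9 = 5.
q = 7: 7 mod 9 = 7.
q = 11: 11 mod 9 = 2.
q = 13: 13 mod 9 = 4.
q = 17: 17 mod 9 = 8.
q = 19: 19 mod 9 = 1 — not in {2, 3, 4, 5, 7, 8}.
So q = 19 is the smallest counterexample.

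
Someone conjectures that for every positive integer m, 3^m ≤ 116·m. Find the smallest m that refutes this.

m = 6

We need the least positive integer m for which 3^m > 116·m.
m = 1: 3^m = 3 and 116·m = 116, so 3 ≤ 116.
m = 2: 3^m = 9 and 116·m = 232, so 9 ≤ 232.
m = 3: 3^m = 27 and 116·m = 348, so 27 ≤ 348.
m = 4: 3^m = 81 and 116·m = 464, so 81 ≤ 464.
m = 5: 3^m = 243 and 116·m = 580, so 243 ≤ 580.
m = 6: 3^m = 729 and 116·m = 696, so 729 > 696.
Hence m = 6 is a counterexample.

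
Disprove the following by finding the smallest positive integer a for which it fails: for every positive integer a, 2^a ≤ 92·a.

a = 10

We need the least positive integer a for which 2^a > 92·a.
For a = 1, 2, 3, 4, 5, 6, 7, 8, 9 the conclusion holds.
a = 10: 2^a = 1024 and 92·a = 920, so 1024 > 920.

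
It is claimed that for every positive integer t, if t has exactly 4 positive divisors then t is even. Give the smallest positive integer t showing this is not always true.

t = 15

We need the least positive integer t for which t has exactly 4 positive divisors but t is odd.
For t = 6, 8, 10, 14 the conclusion holds.
t = 15: divisors of 15: 1, 3, 5, 15; 15 is odd.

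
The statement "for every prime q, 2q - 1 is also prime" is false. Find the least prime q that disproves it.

q = 5

Check each prime q in order until 2q - 1 is not prime.
q = 2: 2q - 1 = 3, prime.
q = 3: 2q - 1 = 5, prime.
q = 5: 2q - 1 = 9 = 3 × 3, not prime.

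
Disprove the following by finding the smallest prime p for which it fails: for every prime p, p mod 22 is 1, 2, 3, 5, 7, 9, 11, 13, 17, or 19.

We need the least prime p for which the claim fails.
For p = 2, 3, 5, 7, …, 23, 29, 31 the conclusion holds.
p = 37: 37 mod 22 = 15 — not in {1, 2, 3, 5, 7, 9, 11, 13, 17, 19}.
So p = 37 is the smallest counterexample.

p = 37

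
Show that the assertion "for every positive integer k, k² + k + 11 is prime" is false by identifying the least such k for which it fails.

k = 10

The first 9 eligible values, up to k = 9, all satisfy the conclusion.
k = 10: k² + k + 11 = 121 = 11 × 11, composite.
Thus k = 10 disproves the claim, and no smaller k works.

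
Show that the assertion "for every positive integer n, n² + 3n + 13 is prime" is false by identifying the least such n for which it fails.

Check each positive integer n in order until n² + 3n + 13 is not prime.
The first 8 eligible values, up to n = 8, all satisfy the conclusion.
n = 9: n² + 3n + 13 = 121 = 11 × 11, composite.

n = 9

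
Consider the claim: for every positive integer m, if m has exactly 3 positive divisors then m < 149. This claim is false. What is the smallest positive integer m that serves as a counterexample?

A counterexample is any positive integer m such that m has exactly 3 positive divisors but the claim fails; we check each in order.
The first 5 eligible values, up to m = 121, all satisfy the conclusion.
m = 169: τ(169) = 3; 169 ≥ 149.

m = 169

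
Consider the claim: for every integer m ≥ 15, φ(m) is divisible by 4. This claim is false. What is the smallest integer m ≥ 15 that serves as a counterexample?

For m = 15, 16, 17 the conclusion holds.
m = 18: φ(18) = 6; 6 mod 4 = 2.

m = 18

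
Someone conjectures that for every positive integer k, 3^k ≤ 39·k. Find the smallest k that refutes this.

k = 5

The first 4 eligible values, up to k = 4, all satisfy the conclusion.
k = 5: 3^k = 243 and 39·k = 195, so 243 > 195.
Thus k = 5 disproves the claim, and no smaller k works.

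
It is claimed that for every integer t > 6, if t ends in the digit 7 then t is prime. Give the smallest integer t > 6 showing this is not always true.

Check each integer t > 6 in order until t ends in the digit 7 but t is not prime.
For t = 7, 17 the conclusion holds.
t = 27: 27 ends in 7; 27 = 3 × 9, composite.
Thus t = 27 disproves the claim, and no smaller t works.

t = 27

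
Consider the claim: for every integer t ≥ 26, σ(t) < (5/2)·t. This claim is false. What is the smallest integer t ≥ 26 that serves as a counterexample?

A counterexample is any integer t ≥ 26 such that the claim fails; we check each in order.
The first 10 eligible values, up to t = 35, all satisfy the conclusion.
t = 36: σ(36) = 91; 91 ≥ 90.
So t = 36 is the smallest counterexample.

t = 36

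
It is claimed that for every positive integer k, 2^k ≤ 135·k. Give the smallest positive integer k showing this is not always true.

Check each positive integer k in order until 2^k > 135·k.
For k = 1, 2, 3, 4, 5, 6, 7, 8, 9, 10 the conclusion holds.
k = 11: 2^k = 2048 and 135·k = 1485, so 2048 > 1485.
So k = 11 is the smallest counterexample.

k = 11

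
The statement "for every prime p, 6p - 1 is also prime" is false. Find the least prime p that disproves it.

We need the least prime p for which 6p - 1 is not prime.
The first 4 eligible values, up to p = 7, all satisfy the conclusion.
p = 11: 6p - 1 = 65 = 5 × 13, not prime.
Hence p = 11 is a counterexample.

p = 11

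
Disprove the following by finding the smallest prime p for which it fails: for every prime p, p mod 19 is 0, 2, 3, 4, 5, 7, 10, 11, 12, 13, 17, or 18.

p = 47

A counterexample is any prime p such that the claim fails; we check each in order.
For p = 2, 3, 5, 7, …, 37, 41, 43 the conclusion holds.
p = 47: 47 mod 19 = 9 — not in {0, 2, 3, 4, 5, 7, 10, 11, 12, 13, 17, 18}.
Thus p = 47 disproves the claim, and no smaller p works.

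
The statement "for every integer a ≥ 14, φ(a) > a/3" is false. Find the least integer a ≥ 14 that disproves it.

A counterexample is any integer a ≥ 14 such that the claim fails; we check each in order.
a = 14: φ(14) = 6 and 14/3 = 14/3, so φ(14) > 14/3.
a = 15: φ(15) = 8 and 15/3 = 5, so φ(15) > 15/3.
a = 16: φ(16) = 8 and 16/3 = 16/3, so φ(16) > 16/3.
a = 17: φ(17) = 16 and 17/3 = 17/3, so φ(17) > 17/3.
a = 18: φ(18) = 6 and 18/3 = 6, so φ(18) ≤ 18/3.
Thus a = 18 disproves the claim, and no smaller a works.

a = 18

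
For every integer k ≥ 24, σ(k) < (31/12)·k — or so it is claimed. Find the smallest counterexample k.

k = 48

Check each integer k ≥ 24 in order until the claim fails.
For k = 24, 25, 26, 27, …, 45, 46, 47 the conclusion holds.
k = 48: σ(48) = 124; 124 ≥ 124.
Thus k = 48 disproves the claim, and no smaller k works.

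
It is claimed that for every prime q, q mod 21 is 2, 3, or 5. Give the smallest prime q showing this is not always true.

q = 7

For q = 2, 3, 5 the conclusion holds.
q = 7: 7 mod 21 = 7 — not in {2, 3, 5}.
Thus q = 7 disproves the claim, and no smaller q works.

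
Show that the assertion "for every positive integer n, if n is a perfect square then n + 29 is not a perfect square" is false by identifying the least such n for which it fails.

For n = 1, 4, 9, 16, …, 121, 144, 169 the conclusion holds.
n = 196: 196 = 14² and 196 + 29 = 225 = 15².
So n = 196 is the smallest counterexample.

n = 196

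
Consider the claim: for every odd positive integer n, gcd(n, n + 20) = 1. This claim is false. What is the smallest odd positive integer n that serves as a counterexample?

n = 5

We need the least odd positive integer n for which gcd(n, n + 20) > 1.
n = 1: gcd(1, 21) = 1.
n = 3: gcd(3, 23) = 1.
n = 5: gcd(5, 25) = 5.
Thus n = 5 disproves the claim, and no smaller n works.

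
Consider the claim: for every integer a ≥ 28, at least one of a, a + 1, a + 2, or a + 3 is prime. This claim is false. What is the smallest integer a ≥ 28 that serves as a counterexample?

a = 32

Check each integer a ≥ 28 in order until a, a + 1, a + 2, a + 3 are all composite.
a = 28: 29 is prime.
a = 29: 29 is prime.
a = 30: 31 is prime.
a = 31: 31 is prime.
a = 32: 32 = 2 × 16; 33 = 3 × 11; 34 = 2 × 17; 35 = 5 × 7 — all composite.
Thus a = 32 disproves the claim, and no smaller a works.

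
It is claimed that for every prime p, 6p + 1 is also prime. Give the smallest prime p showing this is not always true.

Check each prime p in order until 6p + 1 is not prime.
The first 7 eligible values, up to p = 17, all satisfy the conclusion.
p = 19: 6p + 1 = 115 = 5 × 23, not prime.

p = 19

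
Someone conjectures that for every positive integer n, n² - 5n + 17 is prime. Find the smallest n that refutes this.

n = 13

For n = 1, 2, 3, 4, …, 10, 11, 12 the conclusion holds.
n = 13: n² - 5n + 17 = 121 = 11 × 11, composite.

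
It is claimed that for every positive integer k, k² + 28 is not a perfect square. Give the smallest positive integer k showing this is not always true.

k = 6

We need the least positive integer k for which k² + 28 is a perfect square.
For k = 1, 2, 3, 4, 5 the conclusion holds.
k = 6: 6² + 28 = 64 = 8², a perfect square.
Thus k = 6 disproves the claim, and no smaller k works.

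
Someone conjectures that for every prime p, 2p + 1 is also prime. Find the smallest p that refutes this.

p = 7

For p = 2, 3, 5 the conclusion holds.
p = 7: 2p + 1 = 15 = 3 × 5, not prime.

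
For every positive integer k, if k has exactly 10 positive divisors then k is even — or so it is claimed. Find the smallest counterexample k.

k = 405

A counterexample is any positive integer k such that k has exactly 10 positive divisors but k is odd; we check each in order.
The first 9 eligible values, up to k = 368, all satisfy the conclusion.
k = 405: divisors of 405: 10 divisors; 405 is odd.
Thus k = 405 disproves the claim, and no smaller k works.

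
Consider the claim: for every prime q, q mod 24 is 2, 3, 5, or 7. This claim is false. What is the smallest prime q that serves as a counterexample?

We need the least prime q for which the claim fails.
The first 4 eligible values, up to q = 7, all satisfy the conclusion.
q = 11: 11 mod 24 = 11 — not in {2, 3, 5, 7}.

q = 11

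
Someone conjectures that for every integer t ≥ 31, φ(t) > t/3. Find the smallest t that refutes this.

We need the least integer t ≥ 31 for which the claim fails.
For t = 31, 32, 33, 34, 35 the conclusion holds.
t = 36: φ(36) = 12 and 36/3 = 12, so φ(36) ≤ 36/3.
Hence t = 36 is a counterexample.

t = 36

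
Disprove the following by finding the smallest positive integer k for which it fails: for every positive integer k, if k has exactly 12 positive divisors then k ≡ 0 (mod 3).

k = 140

Check each positive integer k in order until k has exactly 12 positive divisors but the claim fails.
For k = 60, 72, 84, 90, 96, 108, 126, 132 the conclusion holds.
k = 140: τ(140) = 12; 140 ≡ 2 (mod 3).
So k = 140 is the smallest counterexample.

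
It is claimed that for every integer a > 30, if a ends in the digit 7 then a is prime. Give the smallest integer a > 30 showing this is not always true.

For a = 37, 47 the conclusion holds.
a = 57: 57 ends in 7; 57 = 3 × 19, composite.
Thus a = 57 disproves the claim, and no smaller a works.

a = 57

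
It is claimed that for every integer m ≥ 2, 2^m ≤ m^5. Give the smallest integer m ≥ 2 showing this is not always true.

m = 23

A counterexample is any integer m ≥ 2 such that 2^m > m^5; we check each in order.
For m = 2, 3, 4, 5, …, 20, 21, 22 the conclusion holds.
m = 23: 2^m = 8388608 and m^5 = 6436343, so 8388608 > 6436343.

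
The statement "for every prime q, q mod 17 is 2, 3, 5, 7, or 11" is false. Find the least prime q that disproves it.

q = 13

We need the least prime q for which the claim fails.
q = 2: 2 mod 17 = 2.
q = 3: 3 mod 17 = 3.
q = 5: 5 mod 17 = 5.
q = 7: 7 mod 17 = 7.
q = 11: 11 mod 17 = 11.
q = 13: 13 mod 17 = 13 — not in {2, 3, 5, 7, 11}.
Thus q = 13 disproves the claim, and no smaller q works.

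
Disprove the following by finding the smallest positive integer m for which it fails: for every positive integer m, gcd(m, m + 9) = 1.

m = 3

For m = 1, 2 the conclusion holds.
m = 3: gcd(3, 12) = 3.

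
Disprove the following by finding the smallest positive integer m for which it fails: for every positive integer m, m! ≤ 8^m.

m = 20

We need the least positive integer m for which m! > 8^m.
The first 19 eligible values, up to m = 19, all satisfy the conclusion.
m = 20: m! = 2432902008176640000 and 8^m = 1152921504606846976, so 2432902008176640000 > 1152921504606846976.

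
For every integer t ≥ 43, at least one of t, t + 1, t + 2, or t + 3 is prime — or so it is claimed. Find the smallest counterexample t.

A counterexample is any integer t ≥ 43 such that t, t + 1, t + 2, t + 3 are all composite; we check each in order.
The first 5 eligible values, up to t = 47, all satisfy the conclusion.
t = 48: 48 = 2 × 24; 49 = 7 × 7; 50 = 2 × 25; 51 = 3 × 17 — all composite.

t = 48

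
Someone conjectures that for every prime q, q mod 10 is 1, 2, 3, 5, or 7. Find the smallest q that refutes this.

q = 19

For q = 2, 3, 5, 7, 11, 13, 17 the conclusion holds.
q = 19: 19 mod 10 = 9 — not in {1, 2, 3, 5, 7}.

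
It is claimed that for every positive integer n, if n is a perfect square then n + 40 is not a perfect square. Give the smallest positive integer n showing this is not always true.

n = 9

For n = 1, 4 the conclusion holds.
n = 9: 9 = 3² and 9 + 40 = 49 = 7².
So n = 9 is the smallest counterexample.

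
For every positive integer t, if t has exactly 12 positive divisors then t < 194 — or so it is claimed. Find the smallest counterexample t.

t = 198

For t = 60, 72, 84, 90, …, 150, 156, 160 the conclusion holds.
t = 198: τ(198) = 12; 198 ≥ 194.
So t = 198 is the smallest counterexample.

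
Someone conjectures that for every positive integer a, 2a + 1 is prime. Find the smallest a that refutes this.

a = 4

We need the least positive integer a for which 2a + 1 is not prime.
a = 1: 2a + 1 = 3, prime.
a = 2: 2a + 1 = 5, prime.
a = 3: 2a + 1 = 7, prime.
a = 4: 2a + 1 = 9 = 3 × 3, composite.
So a = 4 is the smallest counterexample.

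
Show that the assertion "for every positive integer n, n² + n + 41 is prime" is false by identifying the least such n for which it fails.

n = 40

A counterexample is any positive integer n such that n² + n + 41 is not prime; we check each in order.
The first 39 eligible values, up to n = 39, all satisfy the conclusion.
n = 40: n² + n + 41 = 1681 = 41 × 41, composite.
Hence n = 40 is a counterexample.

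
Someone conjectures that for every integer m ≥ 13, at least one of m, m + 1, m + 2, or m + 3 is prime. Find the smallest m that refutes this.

m = 24

We need the least integer m ≥ 13 for which m, m + 1, m + 2, m + 3 are all composite.
For m = 13, 14, 15, 16, …, 21, 22, 23 the conclusion holds.
m = 24: 24 = 2 × 12; 25 = 5 × 5; 26 = 2 × 13; 27 = 3 × 9 — all composite.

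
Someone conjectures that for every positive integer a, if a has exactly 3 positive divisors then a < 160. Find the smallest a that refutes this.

Check each positive integer a in order until a has exactly 3 positive divisors but the claim fails.
The first 5 eligible values, up to a = 121, all satisfy the conclusion.
a = 169: τ(169) = 3; 169 ≥ 160.

a = 169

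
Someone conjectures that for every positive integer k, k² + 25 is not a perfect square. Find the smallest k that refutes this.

k = 12

A counterexample is any positive integer k such that k² + 25 is a perfect square; we check each in order.
For k = 1, 2, 3, 4, …, 9, 10, 11 the conclusion holds.
k = 12: 12² + 25 = 169 = 13², a perfect square.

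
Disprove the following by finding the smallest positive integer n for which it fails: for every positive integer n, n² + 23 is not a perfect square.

For n = 1, 2, 3, 4, 5, 6, 7, 8, 9, 10 the conclusion holds.
n = 11: 11² + 23 = 144 = 12², a perfect square.

n = 11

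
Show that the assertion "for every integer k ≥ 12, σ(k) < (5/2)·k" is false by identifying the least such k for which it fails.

The first 12 eligible values, up to k = 23, all satisfy the conclusion.
k = 24: σ(24) = 60; 60 ≥ 60.

k = 24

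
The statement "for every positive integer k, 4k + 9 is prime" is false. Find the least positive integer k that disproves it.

k = 3

Check each positive integer k in order until 4k + 9 is not prime.
For k = 1, 2 the conclusion holds.
k = 3: 4k + 9 = 21 = 3 × 7, composite.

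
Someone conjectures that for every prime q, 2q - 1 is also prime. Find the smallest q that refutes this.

q = 5

A counterexample is any prime q such that 2q - 1 is not prime; we check each in order.
q = 2: 2q - 1 = 3, prime.
q = 3: 2q - 1 = 5, prime.
q = 5: 2q - 1 = 9 = 3 × 3, not prime.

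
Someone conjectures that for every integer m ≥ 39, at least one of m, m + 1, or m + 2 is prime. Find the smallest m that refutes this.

m = 44

Check each integer m ≥ 39 in order until m, m + 1, m + 2 are all composite.
The first 5 eligible values, up to m = 43, all satisfy the conclusion.
m = 44: 44 = 2 × 22; 45 = 3 × 15; 46 = 2 × 23 — all composite.
Thus m = 44 disproves the claim, and no smaller m works.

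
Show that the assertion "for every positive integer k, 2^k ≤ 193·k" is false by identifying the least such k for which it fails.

k = 12

Check each positive integer k in order until 2^k > 193·k.
The first 11 eligible values, up to k = 11, all satisfy the conclusion.
k = 12: 2^k = 4096 and 193·k = 2316, so 4096 > 2316.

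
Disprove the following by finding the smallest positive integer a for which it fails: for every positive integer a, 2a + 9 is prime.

Check each positive integer a in order until 2a + 9 is not prime.
a = 1: 2a + 9 = 11, prime.
a = 2: 2a + 9 = 13, prime.
a = 3: 2a + 9 = 15 = 3 × 5, composite.
Hence a = 3 is a counterexample.

a = 3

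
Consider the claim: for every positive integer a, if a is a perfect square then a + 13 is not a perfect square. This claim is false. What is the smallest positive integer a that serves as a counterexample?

A counterexample is any positive integer a such that a is a perfect square but a + 13 is a perfect square; we check each in order.
The first 5 eligible values, up to a = 25, all satisfy the conclusion.
a = 36: 36 = 6² and 36 + 13 = 49 = 7².
Hence a = 36 is a counterexample.

a = 36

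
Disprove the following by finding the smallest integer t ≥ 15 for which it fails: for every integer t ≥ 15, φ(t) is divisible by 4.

We need the least integer t ≥ 15 for which φ(t) is not divisible by 4.
t = 15: φ(15) = 8; 8 mod 4 = 0.
t = 16: φ(16) = 8; 8 mod 4 = 0.
t = 17: φ(17) = 16; 16 mod 4 = 0.
t = 18: φ(18) = 6; 6 mod 4 = 2.
Hence t = 18 is a counterexample.

t = 18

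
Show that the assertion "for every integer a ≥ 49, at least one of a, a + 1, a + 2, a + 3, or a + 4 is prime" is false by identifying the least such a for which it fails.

For a = 49, 50, 51, 52, 53 the conclusion holds.
a = 54: 54 = 2 × 27; 55 = 5 × 11; 56 = 2 × 28; 57 = 3 × 19; 58 = 2 × 29 — all composite.
So a = 54 is the smallest counterexample.

a = 54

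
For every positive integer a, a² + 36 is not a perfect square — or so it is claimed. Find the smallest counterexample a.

a = 8

a = 1: 1² + 36 = 37, not a perfect square.
a = 2: 2² + 36 = 40, not a perfect square.
a = 3: 3² + 36 = 45, not a perfect square.
a = 4: 4² + 36 = 52, not a perfect square.
a = 5: 5² + 36 = 61, not a perfect square.
a = 6: 6² + 36 = 72, not a perfect square.
a = 7: 7² + 36 = 85, not a perfect square.
a = 8: 8² + 36 = 100 = 10², a perfect square.
Thus a = 8 disproves the claim, and no smaller a works.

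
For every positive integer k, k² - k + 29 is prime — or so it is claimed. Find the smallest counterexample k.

k = 3

We need the least positive integer k for which k² - k + 29 is not prime.
For k = 1, 2 the conclusion holds.
k = 3: k² - k + 29 = 35 = 5 × 7, composite.
So k = 3 is the smallest counterexample.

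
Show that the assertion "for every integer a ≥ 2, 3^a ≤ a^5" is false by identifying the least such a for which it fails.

For a = 2, 3, 4, 5, 6, 7, 8, 9, 10 the conclusion holds.
a = 11: 3^a = 177147 and a^5 = 161051, so 177147 > 161051.
Hence a = 11 is a counterexample.

a = 11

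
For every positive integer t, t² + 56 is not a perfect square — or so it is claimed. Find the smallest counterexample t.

For t = 1, 2, 3, 4 the conclusion holds.
t = 5: 5² + 56 = 81 = 9², a perfect square.

t = 5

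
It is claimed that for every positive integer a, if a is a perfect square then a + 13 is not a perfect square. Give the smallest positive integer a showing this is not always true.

a = 36

For a = 1, 4, 9, 16, 25 the conclusion holds.
a = 36: 36 = 6² and 36 + 13 = 49 = 7².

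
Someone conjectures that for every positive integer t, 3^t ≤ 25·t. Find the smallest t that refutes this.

A counterexample is any positive integer t such that 3^t > 25·t; we check each in order.
The first 4 eligible values, up to t = 4, all satisfy the conclusion.
t = 5: 3^t = 243 and 25·t = 125, so 243 > 125.

t = 5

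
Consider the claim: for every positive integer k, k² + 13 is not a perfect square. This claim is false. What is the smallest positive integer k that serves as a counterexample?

k = 6

A counterexample is any positive integer k such that k² + 13 is a perfect square; we check each in order.
k = 1: 1² + 13 = 14, not a perfect square.
k = 2: 2² + 13 = 17, not a perfect square.
k = 3: 3² + 13 = 22, not a perfect square.
k = 4: 4² + 13 = 29, not a perfect square.
k = 5: 5² + 13 = 38, not a perfect square.
k = 6: 6² + 13 = 49 = 7², a perfect square.
So k = 6 is the smallest counterexample.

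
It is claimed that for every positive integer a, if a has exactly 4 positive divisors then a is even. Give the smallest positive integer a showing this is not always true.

Check each positive integer a in order until a has exactly 4 positive divisors but a is odd.
For a = 6, 8, 10, 14 the conclusion holds.
a = 15: divisors of 15: 1, 3, 5, 15; 15 is odd.
Thus a = 15 disproves the claim, and no smaller a works.

a = 15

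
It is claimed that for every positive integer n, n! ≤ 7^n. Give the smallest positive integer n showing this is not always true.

We need the least positive integer n for which n! > 7^n.
The first 16 eligible values, up to n = 16, all satisfy the conclusion.
n = 17: n! = 355687428096000 and 7^n = 232630513987207, so 355687428096000 > 232630513987207.

n = 17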